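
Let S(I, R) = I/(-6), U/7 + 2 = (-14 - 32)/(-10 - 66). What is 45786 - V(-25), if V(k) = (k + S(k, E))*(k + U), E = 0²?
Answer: 10274083/228 ≈ 45062.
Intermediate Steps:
U = -371/38 (U = -14 + 7*((-14 - 32)/(-10 - 66)) = -14 + 7*(-46/(-76)) = -14 + 7*(-46*(-1/76)) = -14 + 7*(23/38) = -14 + 161/38 = -371/38 ≈ -9.7632)
E = 0
S(I, R) = -I/6 (S(I, R) = I*(-⅙) = -I/6)
V(k) = 5*k*(-371/38 + k)/6 (V(k) = (k - k/6)*(k - 371/38) = (5*k/6)*(-371/38 + k) = 5*k*(-371/38 + k)/6)
45786 - V(-25) = 45786 - 5*(-25)*(-371 + 38*(-25))/228 = 45786 - 5*(-25)*(-371 - 950)/228 = 45786 - 5*(-25)*(-1321)/228 = 45786 - 1*165125/228 = 45786 - 165125/228 = 10274083/228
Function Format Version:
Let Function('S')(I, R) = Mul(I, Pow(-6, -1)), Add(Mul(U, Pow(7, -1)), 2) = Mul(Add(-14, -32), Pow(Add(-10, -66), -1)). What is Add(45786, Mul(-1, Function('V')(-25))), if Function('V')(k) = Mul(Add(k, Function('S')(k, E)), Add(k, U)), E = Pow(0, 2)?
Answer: Rational(10274083, 228) ≈ 45062.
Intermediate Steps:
U = Rational(-371, 38) (U = Add(-14, Mul(7, Mul(Add(-14, -32), Pow(Add(-10, -66), -1)))) = Add(-14, Mul(7, Mul(-46, Pow(-76, -1)))) = Add(-14, Mul(7, Mul(-46, Rational(-1, 76)))) = Add(-14, Mul(7, Rational(23, 38))) = Add(-14, Rational(161, 38)) = Rational(-371, 38) ≈ -9.7632)
E = 0
Function('S')(I, R) = Mul(Rational(-1, 6), I) (Function('S')(I, R) = Mul(I, Rational(-1, 6)) = Mul(Rational(-1, 6), I))
Function('V')(k) = Mul(Rational(5, 6), k, Add(Rational(-371, 38), k)) (Function('V')(k) = Mul(Add(k, Mul(Rational(-1, 6), k)), Add(k, Rational(-371, 38))) = Mul(Mul(Rational(5, 6), k), Add(Rational(-371, 38), k)) = Mul(Rational(5, 6), k, Add(Rational(-371, 38), k)))
Add(45786, Mul(-1, Function('V')(-25))) = Add(45786, Mul(-1, Mul(Rational(5, 228), -25, Add(-371, Mul(38, -25))))) = Add(45786, Mul(-1, Mul(Rational(5, 228), -25, Add(-371, -950)))) = Add(45786, Mul(-1, Mul(Rational(5, 228), -25, -1321))) = Add(45786, Mul(-1, Rational(165125, 228))) = Add(45786, Rational(-165125, 228)) = Rational(10274083, 228)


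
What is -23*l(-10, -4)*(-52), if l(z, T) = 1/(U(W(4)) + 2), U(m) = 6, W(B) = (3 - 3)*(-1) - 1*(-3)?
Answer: 299/2 ≈ 149.50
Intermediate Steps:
W(B) = 3 (W(B) = 0*(-1) + 3 = 0 + 3 = 3)
l(z, T) = 1/8 (l(z, T) = 1/(6 + 2) = 1/8)
-23*l(-10, -4)*(-52) = -23*1/8*(-52) = -23/8*(-52) = 299/2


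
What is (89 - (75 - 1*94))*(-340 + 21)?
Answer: -34452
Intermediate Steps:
(89 - (75 - 1*94))*(-340 + 21) = (89 - (75 - 94))*(-319) = (89 - 1*(-19))*(-319) = (89 + 19)*(-319) = 108*(-319) = -34452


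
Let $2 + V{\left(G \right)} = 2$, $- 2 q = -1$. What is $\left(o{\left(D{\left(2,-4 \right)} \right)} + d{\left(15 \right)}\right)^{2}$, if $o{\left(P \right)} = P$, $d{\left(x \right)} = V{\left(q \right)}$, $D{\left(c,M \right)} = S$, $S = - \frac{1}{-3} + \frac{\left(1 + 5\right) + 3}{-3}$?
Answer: $\frac{64}{9} \approx 7.1111$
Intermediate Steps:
$q = \frac{1}{2}$ ($q = \left(- \frac{1}{2}\right) \left(-1\right) = \frac{1}{2} \approx 0.5$)
$S = - \frac{8}{3}$ ($S = \left(-1\right) \left(- \frac{1}{3}\right) + \left(6 + 3\right) \left(- \frac{1}{3}\right) = \frac{1}{3} + 9 \left(- \frac{1}{3}\right) = \frac{1}{3} - 3 = - \frac{8}{3} \approx -2.6667$)
$D{\left(c,M \right)} = - \frac{8}{3}$
$V{\left(G \right)} = 0$ ($V{\left(G \right)} = -2 + 2 = 0$)
$d{\left(x \right)} = 0$
$\left(o{\left(D{\left(2,-4 \right)} \right)} + d{\left(15 \right)}\right)^{2} = \left(- \frac{8}{3} + 0\right)^{2} = \left(- \frac{8}{3}\right)^{2} = \frac{64}{9}$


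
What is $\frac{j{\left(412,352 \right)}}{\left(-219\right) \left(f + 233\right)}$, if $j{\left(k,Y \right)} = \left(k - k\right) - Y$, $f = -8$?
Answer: $\frac{352}{49275} \approx 0.0071436$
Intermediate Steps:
$j{\left(k,Y \right)} = - Y$ ($j{\left(k,Y \right)} = 0 - Y = - Y$)
$\frac{j{\left(412,352 \right)}}{\left(-219\right) \left(f + 233\right)} = \frac{\left(-1\right) 352}{\left(-219\right) \left(-8 + 233\right)} = - \frac{352}{\left(-219\right) 225} = - \frac{352}{-49275} = \left(-352\right) \left(- \frac{1}{49275}\right) = \frac{352}{49275}$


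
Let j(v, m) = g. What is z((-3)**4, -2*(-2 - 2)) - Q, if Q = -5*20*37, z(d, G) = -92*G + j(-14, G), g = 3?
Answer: 2967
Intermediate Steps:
j(v, m) = 3
z(d, G) = 3 - 92*G (z(d, G) = -92*G + 3 = 3 - 92*G)
Q = -3700 (Q = -100*37 = -3700)
z((-3)**4, -2*(-2 - 2)) - Q = (3 - (-184)*(-2 - 2)) - 1*(-3700) = (3 - (-184)*(-4)) + 3700 = (3 - 92*8) + 3700 = (3 - 736) + 3700 = -733 + 3700 = 2967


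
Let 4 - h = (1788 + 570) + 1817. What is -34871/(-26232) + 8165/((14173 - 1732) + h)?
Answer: 50256745/21693864 ≈ 2.3166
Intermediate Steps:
h = -4171 (h = 4 - ((1788 + 570) + 1817) = 4 - (2358 + 1817) = 4 - 1*4175 = 4 - 4175 = -4171)
-34871/(-26232) + 8165/((14173 - 1732) + h) = -34871/(-26232) + 8165/((14173 - 1732) - 4171) = -34871*(-1/26232) + 8165/(12441 - 4171) = 34871/26232 + 8165/8270 = 34871/26232 + 8165*(1/8270) = 34871/26232 + 1633/1654 = 50256745/21693864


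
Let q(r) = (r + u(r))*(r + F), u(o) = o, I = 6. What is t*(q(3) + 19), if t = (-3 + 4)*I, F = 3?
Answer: 330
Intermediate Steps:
q(r) = 2*r*(3 + r) (q(r) = (r + r)*(r + 3) = (2*r)*(3 + r) = 2*r*(3 + r))
t = 6 (t = (-3 + 4)*6 = 1*6 = 6)
t*(q(3) + 19) = 6*(2*3*(3 + 3) + 19) = 6*(2*3*6 + 19) = 6*(36 + 19) = 6*55 = 330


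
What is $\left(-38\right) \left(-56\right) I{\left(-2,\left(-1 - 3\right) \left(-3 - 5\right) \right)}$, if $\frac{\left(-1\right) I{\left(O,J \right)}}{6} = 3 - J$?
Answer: $370272$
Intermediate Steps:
$I{\left(O,J \right)} = -18 + 6 J$ ($I{\left(O,J \right)} = - 6 \left(3 - J\right) = -18 + 6 J$)
$\left(-38\right) \left(-56\right) I{\left(-2,\left(-1 - 3\right) \left(-3 - 5\right) \right)} = \left(-38\right) \left(-56\right) \left(-18 + 6 \left(-1 - 3\right) \left(-3 - 5\right)\right) = 2128 \left(-18 + 6 \left(\left(-4\right) \left(-8\right)\right)\right) = 2128 \left(-18 + 6 \cdot 32\right) = 2128 \left(-18 + 192\right) = 2128 \cdot 174 = 370272$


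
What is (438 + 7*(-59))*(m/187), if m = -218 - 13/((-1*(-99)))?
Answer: -539875/18513 ≈ -29.162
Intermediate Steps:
m = -21595/99 (m = -218 - 13/99 = -21595/99 ≈ -218.13)
(438 + 7*(-59))*(m/187) = (438 + 7*(-59))*(-21595/99/187) = (438 - 413)*(-21595/99*1/187) = 25*(-21595/18513) = -539875/18513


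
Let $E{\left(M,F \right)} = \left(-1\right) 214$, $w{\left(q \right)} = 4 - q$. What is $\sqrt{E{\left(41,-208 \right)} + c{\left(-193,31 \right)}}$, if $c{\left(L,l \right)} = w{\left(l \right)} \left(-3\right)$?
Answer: $i \sqrt{133} \approx 11.533 i$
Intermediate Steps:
$E{\left(M,F \right)} = -214$
$c{\left(L,l \right)} = -12 + 3 l$ ($c{\left(L,l \right)} = \left(4 - l\right) \left(-3\right) = -12 + 3 l$)
$\sqrt{E{\left(41,-208 \right)} + c{\left(-193,31 \right)}} = \sqrt{-214 + \left(-12 + 3 \cdot 31\right)} = \sqrt{-214 + \left(-12 + 93\right)} = \sqrt{-214 + 81} = \sqrt{-133} = i \sqrt{133}$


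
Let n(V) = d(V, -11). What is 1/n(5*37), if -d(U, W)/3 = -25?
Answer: 1/75 ≈ 0.013333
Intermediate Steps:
d(U, W) = 75 (d(U, W) = -3*(-25) = 75)
n(V) = 75
1/n(5*37) = 1/75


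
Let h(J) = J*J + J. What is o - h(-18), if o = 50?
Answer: -256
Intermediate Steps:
h(J) = J + J² (h(J) = J² + J = J + J²)
o - h(-18) = 50 - (-18)*(1 - 18) = 50 - (-18)*(-17) = 50 - 1*306 = 50 - 306 = -256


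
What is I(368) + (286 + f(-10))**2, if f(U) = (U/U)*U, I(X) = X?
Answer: 76544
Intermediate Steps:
f(U) = U (f(U) = 1*U = U)
I(368) + (286 + f(-10))**2 = 368 + (286 - 10)**2 = 368 + 276**2 = 368 + 76176 = 76544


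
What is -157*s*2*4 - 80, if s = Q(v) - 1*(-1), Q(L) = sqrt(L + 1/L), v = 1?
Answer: -1336 - 1256*sqrt(2) ≈ -3112.3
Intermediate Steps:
Q(L) = sqrt(L + 1/L)
s = 1 + sqrt(2) (s = sqrt(1 + 1/1) - 1*(-1) = sqrt(1 + 1) + 1 = sqrt(2) + 1 = 1 + sqrt(2) ≈ 2.4142)
-157*s*2*4 - 80 = -157*(1 + sqrt(2))*2*4 - 80 = -157*(1 + sqrt(2))*8 - 80 = -157*(8 + 8*sqrt(2)) - 80 = (-1256 - 1256*sqrt(2)) - 80 = -1336 - 1256*sqrt(2)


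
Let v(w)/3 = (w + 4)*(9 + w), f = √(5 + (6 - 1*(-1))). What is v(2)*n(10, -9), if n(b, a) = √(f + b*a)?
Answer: 198*√(-90 + 2*√3) ≈ 1841.9*I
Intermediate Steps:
f = 2*√3 (f = √(5 + (6 + 1)) = √(5 + 7) = √12 = 2*√3 ≈ 3.4641)
v(w) = 3*(4 + w)*(9 + w) (v(w) = 3*((w + 4)*(9 + w)) = 3*((4 + w)*(9 + w)) = 3*(4 + w)*(9 + w))
n(b, a) = √(2*√3 + a*b) (n(b, a) = √(2*√3 + b*a) = √(2*√3 + a*b))
v(2)*n(10, -9) = (108 + 3*2² + 39*2)*√(2*√3 - 9*10) = (108 + 3*4 + 78)*√(2*√3 - 90) = (108 + 12 + 78)*√(-90 + 2*√3) = 198*√(-90 + 2*√3)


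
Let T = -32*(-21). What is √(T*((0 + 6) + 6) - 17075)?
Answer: I*√9011 ≈ 94.926*I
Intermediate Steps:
T = 672
√(T*((0 + 6) + 6) - 17075) = √(672*((0 + 6) + 6) - 17075) = √(672*(6 + 6) - 17075) = √(672*12 - 17075) = √(8064 - 17075) = √(-9011) = I*√9011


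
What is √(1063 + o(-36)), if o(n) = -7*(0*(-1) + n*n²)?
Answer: √327655 ≈ 572.41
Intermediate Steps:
o(n) = -7*n³ (o(n) = -7*(0 + n³) = -7*n³)
√(1063 + o(-36)) = √(1063 - 7*(-36)³) = √(1063 - 7*(-46656)) = √(1063 + 326592) = √327655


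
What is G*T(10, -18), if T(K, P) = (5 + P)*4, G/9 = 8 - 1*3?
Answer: -2340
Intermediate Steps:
G = 45 (G = 9*(8 - 1*3) = 9*(8 - 3) = 9*5 = 45)
T(K, P) = 20 + 4*P
G*T(10, -18) = 45*(20 + 4*(-18)) = 45*(20 - 72) = 45*(-52) = -2340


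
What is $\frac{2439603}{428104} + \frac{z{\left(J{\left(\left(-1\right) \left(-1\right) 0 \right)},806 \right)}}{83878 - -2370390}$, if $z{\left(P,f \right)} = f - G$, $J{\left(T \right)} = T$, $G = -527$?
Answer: $\frac{34814013013}{6108615976} \approx 5.6992$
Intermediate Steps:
$z{\left(P,f \right)} = 527 + f$ ($z{\left(P,f \right)} = f - -527 = f + 527 = 527 + f$)
$\frac{2439603}{428104} + \frac{z{\left(J{\left(\left(-1\right) \left(-1\right) 0 \right)},806 \right)}}{83878 - -2370390} = \frac{2439603}{428104} + \frac{527 + 806}{83878 - -2370390} = 2439603 \cdot \frac{1}{428104} + \frac{1333}{83878 + 2370390} = \frac{2439603}{428104} + \frac{1333}{2454268} = \frac{2439603}{428104} + 1333 \cdot \frac{1}{2454268} = \frac{2439603}{428104} + \frac{31}{57076} = \frac{34814013013}{6108615976}$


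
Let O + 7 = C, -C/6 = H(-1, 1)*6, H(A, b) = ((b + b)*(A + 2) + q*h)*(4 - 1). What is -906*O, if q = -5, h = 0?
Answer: 202038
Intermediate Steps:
H(A, b) = 6*b*(2 + A) (H(A, b) = ((b + b)*(A + 2) - 5*0)*(4 - 1) = ((2*b)*(2 + A) + 0)*3 = (2*b*(2 + A) + 0)*3 = (2*b*(2 + A))*3 = 6*b*(2 + A))
C = -216 (C = -6*6*1*(2 - 1)*6 = -6*6*1*1*6 = -36*6 = -6*36 = -216)
O = -223 (O = -7 - 216 = -223)
-906*O = -906*(-223) = 202038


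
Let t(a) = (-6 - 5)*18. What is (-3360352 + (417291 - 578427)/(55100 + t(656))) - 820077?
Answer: -114757037047/27451 ≈ -4.1804e+6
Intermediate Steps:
t(a) = -198 (t(a) = -11*18 = -198)
(-3360352 + (417291 - 578427)/(55100 + t(656))) - 820077 = (-3360352 + (417291 - 578427)/(55100 - 198)) - 820077 = (-3360352 - 161136/54902) - 820077 = (-3360352 - 161136*1/54902) - 820077 = (-3360352 - 80568/27451) - 820077 = -92245103320/27451 - 820077 = -114757037047/27451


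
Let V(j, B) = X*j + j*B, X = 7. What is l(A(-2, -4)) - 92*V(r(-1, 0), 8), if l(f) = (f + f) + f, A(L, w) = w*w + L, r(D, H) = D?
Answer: 1422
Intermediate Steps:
V(j, B) = 7*j + B*j (V(j, B) = 7*j + j*B = 7*j + B*j)
A(L, w) = L + w² (A(L, w) = w² + L = L + w²)
l(f) = 3*f (l(f) = 2*f + f = 3*f)
l(A(-2, -4)) - 92*V(r(-1, 0), 8) = 3*(-2 + (-4)²) - (-92)*(7 + 8) = 3*(-2 + 16) - (-92)*15 = 3*14 - 92*(-15) = 42 + 1380 = 1422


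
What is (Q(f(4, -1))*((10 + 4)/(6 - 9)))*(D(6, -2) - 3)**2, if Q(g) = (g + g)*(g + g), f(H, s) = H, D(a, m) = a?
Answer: -2688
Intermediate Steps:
Q(g) = 4*g**2 (Q(g) = (2*g)*(2*g) = 4*g**2)
(Q(f(4, -1))*((10 + 4)/(6 - 9)))*(D(6, -2) - 3)**2 = ((4*4**2)*((10 + 4)/(6 - 9)))*(6 - 3)**2 = ((4*16)*(14/(-3)))*3**2 = (64*(14*(-1/3)))*9 = (64*(-14/3))*9 = -896/3*9 = -2688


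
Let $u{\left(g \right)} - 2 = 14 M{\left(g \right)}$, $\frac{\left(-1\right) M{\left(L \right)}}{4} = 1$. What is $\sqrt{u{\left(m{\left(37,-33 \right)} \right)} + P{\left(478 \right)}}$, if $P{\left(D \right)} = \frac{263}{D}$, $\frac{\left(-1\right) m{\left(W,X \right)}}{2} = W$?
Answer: $\frac{i \sqrt{12212422}}{478} \approx 7.3109 i$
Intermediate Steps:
$M{\left(L \right)} = -4$ ($M{\left(L \right)} = \left(-4\right) 1 = -4$)
$m{\left(W,X \right)} = - 2 W$
$u{\left(g \right)} = -54$ ($u{\left(g \right)} = 2 + 14 \left(-4\right) = 2 - 56 = -54$)
$\sqrt{u{\left(m{\left(37,-33 \right)} \right)} + P{\left(478 \right)}} = \sqrt{-54 + \frac{263}{478}} = \sqrt{- \frac{25549}{478}} = \frac{i \sqrt{12212422}}{478}$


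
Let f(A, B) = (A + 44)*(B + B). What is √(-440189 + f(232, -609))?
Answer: I*√776357 ≈ 881.11*I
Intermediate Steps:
f(A, B) = 2*B*(44 + A) (f(A, B) = (44 + A)*(2*B) = 2*B*(44 + A))
√(-440189 + f(232, -609)) = √(-440189 + 2*(-609)*(44 + 232)) = √(-440189 + 2*(-609)*276) = √(-440189 - 336168) = √(-776357) = I*√776357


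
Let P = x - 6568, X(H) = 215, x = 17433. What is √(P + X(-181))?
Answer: 2*√2770 ≈ 105.26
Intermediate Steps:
P = 10865 (P = 17433 - 6568 = 10865)
√(P + X(-181)) = √(10865 + 215) = √11080 = 2*√2770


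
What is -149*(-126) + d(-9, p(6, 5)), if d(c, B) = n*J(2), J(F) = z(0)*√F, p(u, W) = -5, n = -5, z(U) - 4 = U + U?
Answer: 18774 - 20*√2 ≈ 18746.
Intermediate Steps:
z(U) = 4 + 2*U (z(U) = 4 + (U + U) = 4 + 2*U)
J(F) = 4*√F (J(F) = (4 + 2*0)*√F = (4 + 0)*√F = 4*√F)
d(c, B) = -20*√2
-149*(-126) + d(-9, p(6, 5)) = -149*(-126) - 20*√2 = 18774 - 20*√2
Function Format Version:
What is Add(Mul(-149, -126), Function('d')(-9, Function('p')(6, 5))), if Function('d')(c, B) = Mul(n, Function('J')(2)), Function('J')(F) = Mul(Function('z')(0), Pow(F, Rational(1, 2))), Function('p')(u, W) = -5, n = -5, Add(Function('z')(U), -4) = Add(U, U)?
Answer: Add(18774, Mul(-20, Pow(2, Rational(1, 2)))) ≈ 18746.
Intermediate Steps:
Function('z')(U) = Add(4, Mul(2, U)) (Function('z')(U) = Add(4, Add(U, U)) = Add(4, Mul(2, U)))
Function('J')(F) = Mul(4, Pow(F, Rational(1, 2))) (Function('J')(F) = Mul(Add(4, Mul(2, 0)), Pow(F, Rational(1, 2))) = Mul(Add(4, 0), Pow(F, Rational(1, 2))) = Mul(4, Pow(F, Rational(1, 2))))
Function('d')(c, B) = Mul(-20, Pow(2, Rational(1, 2))) (Function('d')(c, B) = Mul(-5, Mul(4, Pow(2, Rational(1, 2)))) = Mul(-20, Pow(2, Rational(1, 2))))
Add(Mul(-149, -126), Function('d')(-9, Function('p')(6, 5))) = Add(Mul(-149, -126), Mul(-20, Pow(2, Rational(1, 2)))) = Add(18774, Mul(-20, Pow(2, Rational(1, 2))))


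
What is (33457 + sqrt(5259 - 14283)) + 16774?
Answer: 50231 + 8*I*sqrt(141) ≈ 50231.0 + 94.995*I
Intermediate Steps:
(33457 + sqrt(5259 - 14283)) + 16774 = (33457 + sqrt(-9024)) + 16774 = (33457 + 8*I*sqrt(141)) + 16774 = 50231 + 8*I*sqrt(141)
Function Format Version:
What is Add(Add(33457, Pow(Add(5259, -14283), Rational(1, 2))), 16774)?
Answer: Add(50231, Mul(8, I, Pow(141, Rational(1, 2)))) ≈ Add(50231., Mul(94.995, I))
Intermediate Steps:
Add(Add(33457, Pow(Add(5259, -14283), Rational(1, 2))), 16774) = Add(Add(33457, Pow(-9024, Rational(1, 2))), 16774) = Add(Add(33457, Mul(8, I, Pow(141, Rational(1, 2)))), 16774) = Add(50231, Mul(8, I, Pow(141, Rational(1, 2))))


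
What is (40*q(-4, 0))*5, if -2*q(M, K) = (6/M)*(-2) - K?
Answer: -300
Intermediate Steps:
q(M, K) = K/2 + 6/M (q(M, K) = -((6/M)*(-2) - K)/2 = -(-12/M - K)/2 = -(-K - 12/M)/2 = K/2 + 6/M)
(40*q(-4, 0))*5 = (40*((½)*0 + 6/(-4)))*5 = (40*(0 + 6*(-¼)))*5 = (40*(0 - 3/2))*5 = (40*(-3/2))*5 = -60*5 = -300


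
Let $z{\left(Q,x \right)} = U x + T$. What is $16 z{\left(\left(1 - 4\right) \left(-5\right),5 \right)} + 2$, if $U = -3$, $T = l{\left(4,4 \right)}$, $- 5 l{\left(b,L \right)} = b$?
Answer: $- \frac{1254}{5} \approx -250.8$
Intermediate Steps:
$l{\left(b,L \right)} = - \frac{b}{5}$
$T = - \frac{4}{5}$ ($T = \left(- \frac{1}{5}\right) 4 = - \frac{4}{5} \approx -0.8$)
$z{\left(Q,x \right)} = - \frac{4}{5} - 3 x$ ($z{\left(Q,x \right)} = - 3 x - \frac{4}{5} = - \frac{4}{5} - 3 x$)
$16 z{\left(\left(1 - 4\right) \left(-5\right),5 \right)} + 2 = 16 \left(- \frac{4}{5} - 15\right) + 2 = 16 \left(- \frac{79}{5}\right) + 2 = - \frac{1264}{5} + 2 = - \frac{1254}{5}$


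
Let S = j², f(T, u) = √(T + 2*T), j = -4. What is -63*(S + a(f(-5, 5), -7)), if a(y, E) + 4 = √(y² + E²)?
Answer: -756 - 63*√34 ≈ -1123.3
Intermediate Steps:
f(T, u) = √3*√T (f(T, u) = √(3*T) = √3*√T)
S = 16 (S = (-4)² = 16)
a(y, E) = -4 + √(E² + y²) (a(y, E) = -4 + √(y² + E²) = -4 + √(E² + y²))
-63*(S + a(f(-5, 5), -7)) = -63*(16 + (-4 + √((-7)² + (√3*√(-5))²))) = -63*(16 + (-4 + √(49 + (√3*(I*√5))²))) = -63*(16 + (-4 + √(49 + (I*√15)²))) = -63*(16 + (-4 + √(49 - 15))) = -63*(16 + (-4 + √34)) = -63*(12 + √34) = -756 - 63*√34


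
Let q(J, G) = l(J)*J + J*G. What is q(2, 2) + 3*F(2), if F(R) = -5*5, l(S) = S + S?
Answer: -63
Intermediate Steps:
l(S) = 2*S
F(R) = -25
q(J, G) = 2*J² + G*J (q(J, G) = (2*J)*J + J*G = 2*J² + G*J)
q(2, 2) + 3*F(2) = 2*(2 + 2*2) + 3*(-25) = 2*(2 + 4) - 75 = 2*6 - 75 = 12 - 75 = -63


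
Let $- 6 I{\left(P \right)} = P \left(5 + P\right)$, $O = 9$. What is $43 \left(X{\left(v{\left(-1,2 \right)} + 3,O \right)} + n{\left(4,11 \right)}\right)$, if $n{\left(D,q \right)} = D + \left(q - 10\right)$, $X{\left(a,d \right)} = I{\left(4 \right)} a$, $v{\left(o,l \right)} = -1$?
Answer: $-301$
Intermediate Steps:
$I{\left(P \right)} = - \frac{P \left(5 + P\right)}{6}$
$X{\left(a,d \right)} = - 6 a$ ($X{\left(a,d \right)} = \left(- \frac{1}{6}\right) 4 \left(5 + 4\right) a = \left(- \frac{1}{6}\right) 4 \cdot 9 a = - 6 a$)
$n{\left(D,q \right)} = -10 + D + q$ ($n{\left(D,q \right)} = D + \left(-10 + q\right) = -10 + D + q$)
$43 \left(X{\left(v{\left(-1,2 \right)} + 3,O \right)} + n{\left(4,11 \right)}\right) = 43 \left(- 6 \left(-1 + 3\right) + \left(-10 + 4 + 11\right)\right) = 43 \left(\left(-6\right) 2 + 5\right) = 43 \left(-12 + 5\right) = 43 \left(-7\right) = -301$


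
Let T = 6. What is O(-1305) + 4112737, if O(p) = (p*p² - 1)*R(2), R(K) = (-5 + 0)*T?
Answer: 66677541517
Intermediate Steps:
R(K) = -30 (R(K) = (-5 + 0)*6 = -5*6 = -30)
O(p) = 30 - 30*p³ (O(p) = (p*p² - 1)*(-30) = (p³ - 1)*(-30) = (-1 + p³)*(-30) = 30 - 30*p³)
O(-1305) + 4112737 = (30 - 30*(-1305)³) + 4112737 = (30 - 30*(-2222447625)) + 4112737 = (30 + 66673428750) + 4112737 = 66673428780 + 4112737 = 66677541517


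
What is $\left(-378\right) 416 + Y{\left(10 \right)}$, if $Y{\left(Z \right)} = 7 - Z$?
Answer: $-157251$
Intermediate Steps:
$\left(-378\right) 416 + Y{\left(10 \right)} = \left(-378\right) 416 + \left(7 - 10\right) = -157248 + \left(7 - 10\right) = -157248 - 3 = -157251$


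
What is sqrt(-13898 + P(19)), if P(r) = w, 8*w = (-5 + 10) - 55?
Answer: I*sqrt(55617)/2 ≈ 117.92*I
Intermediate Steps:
w = -25/4 (w = ((-5 + 10) - 55)/8 = (5 - 55)/8 = (1/8)*(-50) = -25/4 ≈ -6.2500)
P(r) = -25/4
sqrt(-13898 + P(19)) = sqrt(-13898 - 25/4) = sqrt(-55617/4) = I*sqrt(55617)/2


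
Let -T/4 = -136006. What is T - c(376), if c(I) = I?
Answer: 543648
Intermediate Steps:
T = 544024 (T = -4*(-136006) = 544024)
T - c(376) = 544024 - 1*376 = 544024 - 376 = 543648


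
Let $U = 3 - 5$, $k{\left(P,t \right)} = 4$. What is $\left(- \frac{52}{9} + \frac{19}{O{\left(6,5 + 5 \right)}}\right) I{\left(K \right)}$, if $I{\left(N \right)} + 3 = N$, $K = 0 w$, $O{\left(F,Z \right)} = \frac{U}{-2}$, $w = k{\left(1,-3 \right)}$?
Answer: $- \frac{119}{3} \approx -39.667$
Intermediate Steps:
$U = -2$
$w = 4$
$O{\left(F,Z \right)} = 1$ ($O{\left(F,Z \right)} = - \frac{2}{-2} = \left(-2\right) \left(- \frac{1}{2}\right) = 1$)
$K = 0$ ($K = 0 \cdot 4 = 0$)
$I{\left(N \right)} = -3 + N$
$\left(- \frac{52}{9} + \frac{19}{O{\left(6,5 + 5 \right)}}\right) I{\left(K \right)} = \left(- \frac{52}{9} + \frac{19}{1}\right) \left(-3 + 0\right) = \left(\left(-52\right) \frac{1}{9} + 19 \cdot 1\right) \left(-3\right) = \left(- \frac{52}{9} + 19\right) \left(-3\right) = \frac{119}{9} \left(-3\right) = - \frac{119}{3}$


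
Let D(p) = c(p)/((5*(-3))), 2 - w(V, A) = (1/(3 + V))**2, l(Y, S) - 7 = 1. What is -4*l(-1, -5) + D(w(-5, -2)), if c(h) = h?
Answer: -1927/60 ≈ -32.117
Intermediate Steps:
l(Y, S) = 8 (l(Y, S) = 7 + 1 = 8)
w(V, A) = 2 - 1/(3 + V)**2 (w(V, A) = 2 - (1/(3 + V))**2 = 2 - 1/(3 + V)**2)
D(p) = -p/15 (D(p) = p/((5*(-3))) = p/(-15) = p*(-1/15) = -p/15)
-4*l(-1, -5) + D(w(-5, -2)) = -4*8 - (2 - 1/(3 - 5)**2)/15 = -32 - (2 - 1/(-2)**2)/15 = -32 - (2 - 1*1/4)/15 = -32 - (2 - 1/4)/15 = -32 - 1/15*7/4 = -32 - 7/60 = -1927/60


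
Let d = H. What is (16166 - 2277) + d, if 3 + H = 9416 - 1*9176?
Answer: 14126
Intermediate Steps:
H = 237 (H = -3 + (9416 - 1*9176) = -3 + (9416 - 9176) = -3 + 240 = 237)
d = 237
(16166 - 2277) + d = (16166 - 2277) + 237 = 13889 + 237 = 14126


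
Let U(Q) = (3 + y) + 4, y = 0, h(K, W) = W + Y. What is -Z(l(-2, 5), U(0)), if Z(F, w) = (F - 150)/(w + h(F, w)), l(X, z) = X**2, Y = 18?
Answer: 73/16 ≈ 4.5625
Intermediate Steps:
h(K, W) = 18 + W (h(K, W) = W + 18 = 18 + W)
U(Q) = 7 (U(Q) = (3 + 0) + 4 = 3 + 4 = 7)
Z(F, w) = (-150 + F)/(18 + 2*w) (Z(F, w) = (F - 150)/(w + (18 + w)) = (-150 + F)/(18 + 2*w))
-Z(l(-2, 5), U(0)) = -(-150 + (-2)**2)/(2*(9 + 7)) = -(-150 + 4)/(2*16) = -(-146)/(2*16) = -1*(-73/16) = 73/16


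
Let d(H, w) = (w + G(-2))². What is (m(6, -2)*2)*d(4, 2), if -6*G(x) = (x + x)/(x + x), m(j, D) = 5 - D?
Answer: 847/18 ≈ 47.056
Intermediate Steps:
G(x) = -⅙ (G(x) = -(x + x)/(6*(x + x)) = -2*x/(6*(2*x)) = -2*x*1/(2*x)/6 = -⅙*1 = -⅙)
d(H, w) = (-⅙ + w)² (d(H, w) = (w - ⅙)² = (-⅙ + w)²)
(m(6, -2)*2)*d(4, 2) = ((5 - 1*(-2))*2)*((-1 + 6*2)²/36) = ((5 + 2)*2)*((-1 + 12)²/36) = (7*2)*((1/36)*11²) = 14*((1/36)*121) = 14*(121/36) = 847/18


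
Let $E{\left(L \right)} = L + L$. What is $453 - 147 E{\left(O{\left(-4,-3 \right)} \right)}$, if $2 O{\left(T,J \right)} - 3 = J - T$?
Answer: $-135$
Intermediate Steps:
$O{\left(T,J \right)} = \frac{3}{2} + \frac{J}{2} - \frac{T}{2}$ ($O{\left(T,J \right)} = \frac{3}{2} + \frac{J - T}{2} = \frac{3}{2} + \left(\frac{J}{2} - \frac{T}{2}\right) = \frac{3}{2} + \frac{J}{2} - \frac{T}{2}$)
$E{\left(L \right)} = 2 L$
$453 - 147 E{\left(O{\left(-4,-3 \right)} \right)} = 453 - 147 \cdot 2 \left(\frac{3}{2} + \frac{1}{2} \left(-3\right) - -2\right) = 453 - 147 \cdot 2 \left(\frac{3}{2} - \frac{3}{2} + 2\right) = 453 - 147 \cdot 2 \cdot 2 = 453 - 588 = -135$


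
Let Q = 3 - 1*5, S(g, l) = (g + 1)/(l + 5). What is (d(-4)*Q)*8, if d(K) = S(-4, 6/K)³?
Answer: 3456/343 ≈ 10.076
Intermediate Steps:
S(g, l) = (1 + g)/(5 + l)
d(K) = -27/(5 + 6/K)³ (d(K) = ((1 - 4)/(5 + 6/K))³ = (-3/(5 + 6/K))³ = -27/(5 + 6/K)³)
Q = -2 (Q = 3 - 5 = -2)
(d(-4)*Q)*8 = (-27*(-4)³/(6 + 5*(-4))³*(-2))*8 = (-27*(-64)/(6 - 20)³*(-2))*8 = (-27*(-64)/(-14)³*(-2))*8 = (-27*(-64)*(-1/2744)*(-2))*8 = -216/343*(-2)*8 = (432/343)*8 = 3456/343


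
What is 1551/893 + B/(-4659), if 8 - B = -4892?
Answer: 60647/88521 ≈ 0.68511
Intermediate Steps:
B = 4900 (B = 8 - 1*(-4892) = 8 + 4892 = 4900)
1551/893 + B/(-4659) = 1551/893 + 4900/(-4659) = 1551*(1/893) + 4900*(-1/4659) = 33/19 - 4900/4659 = 60647/88521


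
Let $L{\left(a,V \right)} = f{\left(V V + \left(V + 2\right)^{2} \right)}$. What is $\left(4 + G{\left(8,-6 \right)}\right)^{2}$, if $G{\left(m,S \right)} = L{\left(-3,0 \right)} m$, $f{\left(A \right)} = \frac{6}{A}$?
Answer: $256$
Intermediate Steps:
$L{\left(a,V \right)} = \frac{6}{V^{2} + \left(2 + V\right)^{2}}$ ($L{\left(a,V \right)} = \frac{6}{V V + \left(V + 2\right)^{2}} = \frac{6}{V^{2} + \left(2 + V\right)^{2}}$)
$G{\left(m,S \right)} = \frac{3 m}{2}$ ($G{\left(m,S \right)} = \frac{6}{0^{2} + \left(2 + 0\right)^{2}} m = \frac{6}{0 + 2^{2}} m = \frac{6}{0 + 4} m = \frac{6}{4} m = 6 \cdot \frac{1}{4} m = \frac{3 m}{2}$)
$\left(4 + G{\left(8,-6 \right)}\right)^{2} = \left(4 + \frac{3}{2} \cdot 8\right)^{2} = \left(4 + 12\right)^{2} = 16^{2} = 256$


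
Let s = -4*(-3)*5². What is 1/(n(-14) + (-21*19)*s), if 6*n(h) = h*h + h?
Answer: -3/359009 ≈ -8.3563e-6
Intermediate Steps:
s = 300 (s = 12*25 = 300)
n(h) = h/6 + h²/6 (n(h) = (h*h + h)/6 = (h² + h)/6 = (h + h²)/6 = h/6 + h²/6)
1/(n(-14) + (-21*19)*s) = 1/((⅙)*(-14)*(1 - 14) - 21*19*300) = 1/((⅙)*(-14)*(-13) - 399*300) = 1/(91/3 - 119700) = 1/(-359009/3) = -3/359009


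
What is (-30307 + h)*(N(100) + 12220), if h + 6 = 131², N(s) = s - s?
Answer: -160717440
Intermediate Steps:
N(s) = 0
h = 17155 (h = -6 + 131² = -6 + 17161 = 17155)
(-30307 + h)*(N(100) + 12220) = (-30307 + 17155)*(0 + 12220) = -13152*12220 = -160717440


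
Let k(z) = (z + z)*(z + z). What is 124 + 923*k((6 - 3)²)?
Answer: 299176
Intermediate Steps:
k(z) = 4*z² (k(z) = (2*z)*(2*z) = 4*z²)
124 + 923*k((6 - 3)²) = 124 + 923*(4*((6 - 3)²)²) = 124 + 923*(4*(3²)²) = 124 + 923*(4*9²) = 124 + 923*(4*81) = 124 + 923*324 = 124 + 299052 = 299176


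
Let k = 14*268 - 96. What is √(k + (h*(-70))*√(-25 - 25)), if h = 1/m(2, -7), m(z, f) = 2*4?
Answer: √(14624 - 175*I*√2)/2 ≈ 60.467 - 0.51162*I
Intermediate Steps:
m(z, f) = 8
k = 3656 (k = 3752 - 96 = 3656)
h = ⅛ (h = 1/8 = ⅛ ≈ 0.12500)
√(k + (h*(-70))*√(-25 - 25)) = √(3656 + ((⅛)*(-70))*√(-25 - 25)) = √(3656 - 175*I*√2/4)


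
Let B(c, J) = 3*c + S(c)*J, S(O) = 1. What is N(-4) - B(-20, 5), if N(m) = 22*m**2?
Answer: 407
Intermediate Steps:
B(c, J) = J + 3*c (B(c, J) = 3*c + 1*J = 3*c + J = J + 3*c)
N(-4) - B(-20, 5) = 22*(-4)**2 - (5 + 3*(-20)) = 22*16 - (5 - 60) = 352 - 1*(-55) = 352 + 55 = 407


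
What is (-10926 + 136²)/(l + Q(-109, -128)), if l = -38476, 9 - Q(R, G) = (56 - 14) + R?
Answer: -757/3840 ≈ -0.19714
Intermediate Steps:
Q(R, G) = -33 - R (Q(R, G) = 9 - ((56 - 14) + R) = 9 - (42 + R) = 9 + (-42 - R) = -33 - R)
(-10926 + 136²)/(l + Q(-109, -128)) = (-10926 + 136²)/(-38476 + (-33 - 1*(-109))) = (-10926 + 18496)/(-38476 + (-33 + 109)) = 7570/(-38476 + 76) = 7570/(-38400) = 7570*(-1/38400) = -757/3840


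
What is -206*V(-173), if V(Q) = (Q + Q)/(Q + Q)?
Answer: -206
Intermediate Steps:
V(Q) = 1 (V(Q) = (2*Q)/((2*Q)) = (2*Q)*(1/(2*Q)) = 1)
-206*V(-173) = -206*1 = -206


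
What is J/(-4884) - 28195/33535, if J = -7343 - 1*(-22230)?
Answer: -127387985/32756988 ≈ -3.8889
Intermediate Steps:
J = 14887 (J = -7343 + 22230 = 14887)
J/(-4884) - 28195/33535 = 14887/(-4884) - 28195/33535 = 14887*(-1/4884) - 28195*1/33535 = -14887/4884 - 5639/6707 = -127387985/32756988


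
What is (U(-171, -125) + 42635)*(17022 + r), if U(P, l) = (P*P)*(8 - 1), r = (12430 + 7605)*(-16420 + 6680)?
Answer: -48258427754716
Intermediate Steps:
r = -195140900 (r = 20035*(-9740) = -195140900)
U(P, l) = 7*P² (U(P, l) = P²*7 = 7*P²)
(U(-171, -125) + 42635)*(17022 + r) = (7*(-171)² + 42635)*(17022 - 195140900) = (7*29241 + 42635)*(-195123878) = (204687 + 42635)*(-195123878) = 247322*(-195123878) = -48258427754716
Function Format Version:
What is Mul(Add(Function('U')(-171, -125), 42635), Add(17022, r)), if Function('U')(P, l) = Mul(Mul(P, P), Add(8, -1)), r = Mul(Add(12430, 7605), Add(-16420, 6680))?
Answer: -48258427754716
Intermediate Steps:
r = -195140900 (r = Mul(20035, -9740) = -195140900)
Function('U')(P, l) = Mul(7, Pow(P, 2)) (Function('U')(P, l) = Mul(Pow(P, 2), 7) = Mul(7, Pow(P, 2)))
Mul(Add(Function('U')(-171, -125), 42635), Add(17022, r)) = Mul(Add(Mul(7, Pow(-171, 2)), 42635), Add(17022, -195140900)) = Mul(Add(Mul(7, 29241), 42635), -195123878) = Mul(Add(204687, 42635), -195123878) = Mul(247322, -195123878) = -48258427754716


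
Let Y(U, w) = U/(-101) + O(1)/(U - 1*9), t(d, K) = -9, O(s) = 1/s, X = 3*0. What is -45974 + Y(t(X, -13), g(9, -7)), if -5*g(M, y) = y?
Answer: -83580671/1818 ≈ -45974.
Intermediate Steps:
X = 0
g(M, y) = -y/5
Y(U, w) = 1/(-9 + U) - U/101 (Y(U, w) = U/(-101) + 1/(1*(U - 1*9)) = U*(-1/101) + 1/(U - 9) = -U/101 + 1/(-9 + U) = 1/(-9 + U) - U/101)
-45974 + Y(t(X, -13), g(9, -7)) = -45974 + (101 - 1*(-9)² + 9*(-9))/(101*(-9 - 9)) = -45974 + (1/101)*(101 - 1*81 - 81)/(-18) = -45974 + (1/101)*(-1/18)*(101 - 81 - 81) = -45974 + (1/101)*(-1/18)*(-61) = -45974 + 61/1818 = -83580671/1818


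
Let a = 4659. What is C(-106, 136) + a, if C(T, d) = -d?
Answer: 4523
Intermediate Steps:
C(-106, 136) + a = -1*136 + 4659 = -136 + 4659 = 4523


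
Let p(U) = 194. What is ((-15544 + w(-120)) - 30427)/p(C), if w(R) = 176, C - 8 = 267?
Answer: -45795/194 ≈ -236.06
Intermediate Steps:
C = 275 (C = 8 + 267 = 275)
((-15544 + w(-120)) - 30427)/p(C) = ((-15544 + 176) - 30427)/194 = (-15368 - 30427)*(1/194) = -45795*1/194 = -45795/194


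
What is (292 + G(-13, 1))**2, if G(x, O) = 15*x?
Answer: 9409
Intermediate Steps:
(292 + G(-13, 1))**2 = (292 + 15*(-13))**2 = (292 - 195)**2 = 97**2 = 9409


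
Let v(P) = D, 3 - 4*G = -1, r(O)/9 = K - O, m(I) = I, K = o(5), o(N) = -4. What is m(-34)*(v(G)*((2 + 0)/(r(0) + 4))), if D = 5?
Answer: 85/8 ≈ 10.625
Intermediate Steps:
K = -4
r(O) = -36 - 9*O (r(O) = 9*(-4 - O) = -36 - 9*O)
G = 1 (G = ¾ - ¼*(-1) = ¾ + ¼ = 1)
v(P) = 5
m(-34)*(v(G)*((2 + 0)/(r(0) + 4))) = -170*(2 + 0)/((-36 - 9*0) + 4) = -170*2/((-36 + 0) + 4) = -170*2/(-36 + 4) = -170*2/(-32) = -170*2*(-1/32) = -170*(-1)/16 = -34*(-5/16) = 85/8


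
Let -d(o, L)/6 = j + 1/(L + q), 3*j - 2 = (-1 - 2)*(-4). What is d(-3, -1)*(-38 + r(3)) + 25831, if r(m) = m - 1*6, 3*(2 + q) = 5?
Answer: 53589/2 ≈ 26795.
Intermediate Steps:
q = -1/3 (q = -2 + (1/3)*5 = -2 + 5/3 = -1/3 ≈ -0.33333)
j = 14/3 (j = 2/3 + ((-1 - 2)*(-4))/3 = 2/3 + (-3*(-4))/3 = 2/3 + (1/3)*12 = 2/3 + 4 = 14/3 ≈ 4.6667)
r(m) = -6 + m (r(m) = m - 6 = -6 + m)
d(o, L) = -28 - 6/(-1/3 + L) (d(o, L) = -6*(14/3 + 1/(L - 1/3)) = -6*(14/3 + 1/(-1/3 + L)) = -28 - 6/(-1/3 + L))
d(-3, -1)*(-38 + r(3)) + 25831 = (2*(5 - 42*(-1))/(-1 + 3*(-1)))*(-38 + (-6 + 3)) + 25831 = (2*(5 + 42)/(-1 - 3))*(-38 - 3) + 25831 = (2*47/(-4))*(-41) + 25831 = (2*(-1/4)*47)*(-41) + 25831 = -47/2*(-41) + 25831 = 1927/2 + 25831 = 53589/2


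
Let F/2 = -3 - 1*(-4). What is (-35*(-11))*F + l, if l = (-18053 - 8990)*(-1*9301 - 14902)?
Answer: 654522499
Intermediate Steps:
F = 2 (F = 2*(-3 - 1*(-4)) = 2*(-3 + 4) = 2*1 = 2)
l = 654521729 (l = -27043*(-9301 - 14902) = -27043*(-24203) = 654521729)
(-35*(-11))*F + l = -35*(-11)*2 + 654521729 = 385*2 + 654521729 = 770 + 654521729 = 654522499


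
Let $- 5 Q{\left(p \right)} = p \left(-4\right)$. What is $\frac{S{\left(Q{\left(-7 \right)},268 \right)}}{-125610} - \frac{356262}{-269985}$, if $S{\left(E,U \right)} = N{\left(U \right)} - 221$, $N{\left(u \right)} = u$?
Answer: $\frac{596498407}{452170878} \approx 1.3192$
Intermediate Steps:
$Q{\left(p \right)} = \frac{4 p}{5}$ ($Q{\left(p \right)} = - \frac{p \left(-4\right)}{5} = - \frac{\left(-4\right) p}{5} = \frac{4 p}{5}$)
$S{\left(E,U \right)} = -221 + U$ ($S{\left(E,U \right)} = U - 221 = -221 + U$)
$\frac{S{\left(Q{\left(-7 \right)},268 \right)}}{-125610} - \frac{356262}{-269985} = \frac{-221 + 268}{-125610} - \frac{356262}{-269985} = 47 \left(- \frac{1}{125610}\right) - - \frac{118754}{89995} = - \frac{47}{125610} + \frac{118754}{89995} = \frac{596498407}{452170878}$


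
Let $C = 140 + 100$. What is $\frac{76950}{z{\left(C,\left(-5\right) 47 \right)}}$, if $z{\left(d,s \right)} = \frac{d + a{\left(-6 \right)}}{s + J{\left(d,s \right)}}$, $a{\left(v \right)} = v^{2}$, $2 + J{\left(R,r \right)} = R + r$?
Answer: $- \frac{1487700}{23} \approx -64683.0$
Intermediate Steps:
$J{\left(R,r \right)} = -2 + R + r$ ($J{\left(R,r \right)} = -2 + \left(R + r\right) = -2 + R + r$)
$C = 240$
$z{\left(d,s \right)} = \frac{36 + d}{-2 + d + 2 s}$ ($z{\left(d,s \right)} = \frac{d + \left(-6\right)^{2}}{s + \left(-2 + d + s\right)} = \frac{d + 36}{-2 + d + 2 s} = \frac{36 + d}{-2 + d + 2 s}$)
$\frac{76950}{z{\left(C,\left(-5\right) 47 \right)}} = \frac{76950}{\frac{1}{-2 + 240 + 2 \left(\left(-5\right) 47\right)} \left(36 + 240\right)} = \frac{76950}{\frac{1}{-2 + 240 + 2 \left(-235\right)} 276} = \frac{76950}{\frac{1}{-2 + 240 - 470} \cdot 276} = \frac{76950}{\frac{1}{-232} \cdot 276} = \frac{76950}{\left(- \frac{1}{232}\right) 276} = \frac{76950}{- \frac{69}{58}} = 76950 \left(- \frac{58}{69}\right) = - \frac{1487700}{23}$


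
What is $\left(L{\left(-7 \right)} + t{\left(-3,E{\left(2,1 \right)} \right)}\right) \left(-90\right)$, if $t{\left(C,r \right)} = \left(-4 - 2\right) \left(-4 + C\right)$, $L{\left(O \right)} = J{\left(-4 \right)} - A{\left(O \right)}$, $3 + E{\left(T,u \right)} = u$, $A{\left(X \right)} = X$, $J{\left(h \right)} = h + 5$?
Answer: $-4500$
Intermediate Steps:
$J{\left(h \right)} = 5 + h$
$E{\left(T,u \right)} = -3 + u$
$L{\left(O \right)} = 1 - O$ ($L{\left(O \right)} = \left(5 - 4\right) - O = 1 - O$)
$t{\left(C,r \right)} = 24 - 6 C$ ($t{\left(C,r \right)} = - 6 \left(-4 + C\right) = 24 - 6 C$)
$\left(L{\left(-7 \right)} + t{\left(-3,E{\left(2,1 \right)} \right)}\right) \left(-90\right) = \left(\left(1 - -7\right) + \left(24 - -18\right)\right) \left(-90\right) = \left(\left(1 + 7\right) + \left(24 + 18\right)\right) \left(-90\right) = \left(8 + 42\right) \left(-90\right) = 50 \left(-90\right) = -4500$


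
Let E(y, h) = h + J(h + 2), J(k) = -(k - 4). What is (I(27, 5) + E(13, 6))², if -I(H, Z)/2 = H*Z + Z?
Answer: 77284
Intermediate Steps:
J(k) = 4 - k (J(k) = -(-4 + k) = 4 - k)
I(H, Z) = -2*Z - 2*H*Z (I(H, Z) = -2*(H*Z + Z) = -2*(Z + H*Z) = -2*Z - 2*H*Z)
E(y, h) = 2 (E(y, h) = h + (4 - (h + 2)) = h + (4 - (2 + h)) = h + (4 + (-2 - h)) = h + (2 - h) = 2)
(I(27, 5) + E(13, 6))² = (-2*5*(1 + 27) + 2)² = (-2*5*28 + 2)² = (-280 + 2)² = (-278)² = 77284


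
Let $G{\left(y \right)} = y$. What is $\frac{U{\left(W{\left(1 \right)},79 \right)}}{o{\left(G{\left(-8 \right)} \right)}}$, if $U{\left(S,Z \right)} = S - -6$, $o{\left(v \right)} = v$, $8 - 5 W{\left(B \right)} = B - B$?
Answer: $- \frac{19}{20} \approx -0.95$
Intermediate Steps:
$W{\left(B \right)} = \frac{8}{5}$ ($W{\left(B \right)} = \frac{8}{5} - \frac{B - B}{5} = \frac{8}{5} - 0 = \frac{8}{5} + 0 = \frac{8}{5}$)
$U{\left(S,Z \right)} = 6 + S$ ($U{\left(S,Z \right)} = S + 6 = 6 + S$)
$\frac{U{\left(W{\left(1 \right)},79 \right)}}{o{\left(G{\left(-8 \right)} \right)}} = \frac{6 + \frac{8}{5}}{-8} = \frac{38}{5} \left(- \frac{1}{8}\right) = - \frac{19}{20}$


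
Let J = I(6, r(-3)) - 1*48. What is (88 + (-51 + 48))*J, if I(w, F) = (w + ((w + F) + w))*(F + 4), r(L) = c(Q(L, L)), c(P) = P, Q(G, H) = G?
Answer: -2805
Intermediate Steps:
r(L) = L
I(w, F) = (4 + F)*(F + 3*w) (I(w, F) = (w + ((F + w) + w))*(4 + F) = (w + (F + 2*w))*(4 + F) = (F + 3*w)*(4 + F) = (4 + F)*(F + 3*w))
J = -33 (J = ((-3)² + 4*(-3) + 12*6 + 3*(-3)*6) - 1*48 = (9 - 12 + 72 - 54) - 48 = 15 - 48 = -33)
(88 + (-51 + 48))*J = (88 + (-51 + 48))*(-33) = (88 - 3)*(-33) = 85*(-33) = -2805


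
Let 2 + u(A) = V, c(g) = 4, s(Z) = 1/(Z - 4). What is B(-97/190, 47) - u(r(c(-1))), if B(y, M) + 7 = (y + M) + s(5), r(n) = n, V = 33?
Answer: 1803/190 ≈ 9.4895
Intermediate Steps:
s(Z) = 1/(-4 + Z)
u(A) = 31 (u(A) = -2 + 33 = 31)
B(y, M) = -6 + M + y (B(y, M) = -7 + ((y + M) + 1/(-4 + 5)) = -7 + ((M + y) + 1/1) = -7 + ((M + y) + 1) = -7 + (1 + M + y) = -6 + M + y)
B(-97/190, 47) - u(r(c(-1))) = (-6 + 47 - 97/190) - 1*31 = (-6 + 47 - 97*1/190) - 31 = (-6 + 47 - 97/190) - 31 = 7693/190 - 31 = 1803/190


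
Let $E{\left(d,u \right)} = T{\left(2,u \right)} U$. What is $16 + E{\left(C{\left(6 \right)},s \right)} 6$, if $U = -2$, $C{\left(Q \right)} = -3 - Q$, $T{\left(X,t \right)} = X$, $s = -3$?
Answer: $-8$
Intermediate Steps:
$E{\left(d,u \right)} = -4$ ($E{\left(d,u \right)} = 2 \left(-2\right) = -4$)
$16 + E{\left(C{\left(6 \right)},s \right)} 6 = 16 - 24 = -8$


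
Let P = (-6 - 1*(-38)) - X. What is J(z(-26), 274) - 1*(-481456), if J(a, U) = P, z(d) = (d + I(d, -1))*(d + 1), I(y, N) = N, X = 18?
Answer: 481470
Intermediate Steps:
P = 14 (P = (-6 - 1*(-38)) - 1*18 = (-6 + 38) - 18 = 32 - 18 = 14)
z(d) = (1 + d)*(-1 + d) (z(d) = (d - 1)*(d + 1) = (-1 + d)*(1 + d) = (1 + d)*(-1 + d))
J(a, U) = 14
J(z(-26), 274) - 1*(-481456) = 14 - 1*(-481456) = 14 + 481456 = 481470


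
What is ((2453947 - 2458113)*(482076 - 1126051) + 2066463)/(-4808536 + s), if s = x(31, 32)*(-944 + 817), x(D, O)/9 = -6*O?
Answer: -2684866313/4589080 ≈ -585.06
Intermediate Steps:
x(D, O) = -54*O (x(D, O) = 9*(-6*O) = -54*O)
s = 219456 (s = (-54*32)*(-944 + 817) = -1728*(-127) = 219456)
((2453947 - 2458113)*(482076 - 1126051) + 2066463)/(-4808536 + s) = ((2453947 - 2458113)*(482076 - 1126051) + 2066463)/(-4808536 + 219456) = (-4166*(-643975) + 2066463)/(-4589080) = (2682799850 + 2066463)*(-1/4589080) = 2684866313*(-1/4589080) = -2684866313/4589080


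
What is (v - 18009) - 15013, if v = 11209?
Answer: -21813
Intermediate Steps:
(v - 18009) - 15013 = (11209 - 18009) - 15013 = -6800 - 15013 = -21813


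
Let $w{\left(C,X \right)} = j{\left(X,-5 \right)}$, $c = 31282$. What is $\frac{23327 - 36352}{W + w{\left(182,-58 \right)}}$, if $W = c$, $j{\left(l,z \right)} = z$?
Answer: $- \frac{13025}{31277} \approx -0.41644$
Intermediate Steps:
$w{\left(C,X \right)} = -5$
$W = 31282$
$\frac{23327 - 36352}{W + w{\left(182,-58 \right)}} = \frac{23327 - 36352}{31282 - 5} = - \frac{13025}{31277}$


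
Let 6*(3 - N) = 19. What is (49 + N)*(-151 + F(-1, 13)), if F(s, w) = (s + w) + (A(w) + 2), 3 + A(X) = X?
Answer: -37211/6 ≈ -6201.8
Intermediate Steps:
N = -⅙ (N = 3 - ⅙*19 = 3 - 19/6 = -⅙ ≈ -0.16667)
A(X) = -3 + X
F(s, w) = -1 + s + 2*w (F(s, w) = (s + w) + ((-3 + w) + 2) = (s + w) + (-1 + w) = -1 + s + 2*w)
(49 + N)*(-151 + F(-1, 13)) = (49 - ⅙)*(-151 + (-1 - 1 + 2*13)) = 293*(-151 + (-1 - 1 + 26))/6 = 293*(-151 + 24)/6 = (293/6)*(-127) = -37211/6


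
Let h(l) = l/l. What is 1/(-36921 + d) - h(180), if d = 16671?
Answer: -20251/20250 ≈ -1.0000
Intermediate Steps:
h(l) = 1
1/(-36921 + d) - h(180) = 1/(-36921 + 16671) - 1*1 = 1/(-20250) - 1 = -1/20250 - 1 = -20251/20250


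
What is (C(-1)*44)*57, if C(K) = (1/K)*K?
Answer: 2508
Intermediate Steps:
C(K) = 1 (C(K) = K/K = 1)
(C(-1)*44)*57 = (1*44)*57 = 44*57 = 2508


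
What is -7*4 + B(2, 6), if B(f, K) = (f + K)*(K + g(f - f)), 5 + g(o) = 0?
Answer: -20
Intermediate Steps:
g(o) = -5 (g(o) = -5 + 0 = -5)
B(f, K) = (-5 + K)*(K + f) (B(f, K) = (f + K)*(K - 5) = (K + f)*(-5 + K) = (-5 + K)*(K + f))
-7*4 + B(2, 6) = -7*4 + (6**2 - 5*6 - 5*2 + 6*2) = -28 + (36 - 30 - 10 + 12) = -28 + 8 = -20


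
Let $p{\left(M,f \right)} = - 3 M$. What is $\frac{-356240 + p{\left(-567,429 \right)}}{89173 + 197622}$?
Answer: $- \frac{354539}{286795} \approx -1.2362$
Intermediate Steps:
$\frac{-356240 + p{\left(-567,429 \right)}}{89173 + 197622} = \frac{-356240 - -1701}{89173 + 197622} = \frac{-356240 + 1701}{286795} = \left(-354539\right) \frac{1}{286795} = - \frac{354539}{286795}$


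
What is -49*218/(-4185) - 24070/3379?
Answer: -2085112/456165 ≈ -4.5710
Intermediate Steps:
-49*218/(-4185) - 24070/3379 = -10682*(-1/4185) - 24070*1/3379 = 10682/4185 - 24070/3379 = -2085112/456165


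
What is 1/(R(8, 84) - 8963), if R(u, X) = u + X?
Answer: -1/8871 ≈ -0.00011273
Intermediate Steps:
R(u, X) = X + u
1/(R(8, 84) - 8963) = 1/((84 + 8) - 8963) = 1/(92 - 8963) = 1/(-8871) = -1/8871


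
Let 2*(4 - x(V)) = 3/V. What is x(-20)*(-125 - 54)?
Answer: -29177/40 ≈ -729.42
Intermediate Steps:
x(V) = 4 - 3/(2*V)
x(-20)*(-125 - 54) = (4 - 3/2/(-20))*(-125 - 54) = (4 - 3/2*(-1/20))*(-179) = (4 + 3/40)*(-179) = (163/40)*(-179) = -29177/40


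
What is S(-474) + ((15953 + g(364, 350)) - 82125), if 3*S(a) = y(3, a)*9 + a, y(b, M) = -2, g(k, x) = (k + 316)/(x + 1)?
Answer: -23283256/351 ≈ -66334.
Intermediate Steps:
g(k, x) = (316 + k)/(1 + x)
S(a) = -6 + a/3 (S(a) = (-2*9 + a)/3 = (-18 + a)/3 = -6 + a/3)
S(-474) + ((15953 + g(364, 350)) - 82125) = (-6 + (⅓)*(-474)) + ((15953 + (316 + 364)/(1 + 350)) - 82125) = (-6 - 158) + ((15953 + 680/351) - 82125) = -164 + ((15953 + (1/351)*680) - 82125) = -164 + ((15953 + 680/351) - 82125) = -164 + (5600183/351 - 82125) = -164 - 23225692/351 = -23283256/351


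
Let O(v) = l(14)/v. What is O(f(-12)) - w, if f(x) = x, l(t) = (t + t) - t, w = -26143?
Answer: 156851/6 ≈ 26142.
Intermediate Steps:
l(t) = t (l(t) = 2*t - t = t)
O(v) = 14/v
O(f(-12)) - w = 14/(-12) - 1*(-26143) = 14*(-1/12) + 26143 = -7/6 + 26143 = 156851/6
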